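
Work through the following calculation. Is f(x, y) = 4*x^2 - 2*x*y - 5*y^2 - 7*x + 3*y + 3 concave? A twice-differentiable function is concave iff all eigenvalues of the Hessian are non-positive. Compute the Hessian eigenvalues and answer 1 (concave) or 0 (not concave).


The Hessian of f(x,y) = 4*x^2 - 2*x*y - 5*y^2 - 7*x + 3*y + 3 is:
H = [[8, -2], [-2, -10]]
Trace = 8 - 10 = -2
Determinant = 8*-10 - (-2)^2 = -84
Discriminant = (-2)^2 - 4*-84 = 340.0
Eigenvalues: lambda_1 = -10.2195, lambda_2 = 8.2195
The function is not concave.

0


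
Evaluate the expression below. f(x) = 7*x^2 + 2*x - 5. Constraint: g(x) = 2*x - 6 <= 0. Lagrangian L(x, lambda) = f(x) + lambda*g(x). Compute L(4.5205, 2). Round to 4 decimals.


Step 1: Evaluate f(x).
f(4.5205) = 7*4.5205^2 + 2*4.5205 - 5 = 147.0854
Step 2: Evaluate g(x).
g(4.5205) = 2*4.5205 - 6 = 3.041
Step 3: Compute Lagrangian.
L = 147.0854 + 2*3.041 = 153.1674


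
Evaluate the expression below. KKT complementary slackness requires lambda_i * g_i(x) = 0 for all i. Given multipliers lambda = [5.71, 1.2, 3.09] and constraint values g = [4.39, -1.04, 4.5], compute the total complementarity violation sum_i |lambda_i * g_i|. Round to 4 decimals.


KKT complementary slackness check:
lambda_1 * g_1 = 5.71 * 4.39 = 25.0669
lambda_2 * g_2 = 1.2 * -1.04 = -1.248
lambda_3 * g_3 = 3.09 * 4.5 = 13.905
Total violation = 25.0669 + 1.248 + 13.905 = 40.2199


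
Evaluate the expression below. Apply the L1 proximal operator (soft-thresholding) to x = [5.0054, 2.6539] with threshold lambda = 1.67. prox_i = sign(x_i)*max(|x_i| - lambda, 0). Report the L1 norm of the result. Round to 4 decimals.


Soft-thresholding with lambda = 1.67:
prox(5.0054) = sign(5.0054)*max(|5.0054| - 1.67, 0) = 3.3354
prox(2.6539) = sign(2.6539)*max(|2.6539| - 1.67, 0) = 0.9839
prox(x) = [3.3354, 0.9839]
||prox(x)||_1 = 3.3354 + 0.9839 = 4.3193


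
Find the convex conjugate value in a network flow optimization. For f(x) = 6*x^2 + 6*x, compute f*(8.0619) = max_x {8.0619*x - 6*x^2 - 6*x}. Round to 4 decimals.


f*(y) = sup_x {y*x - a*x^2 - b*x} = sup_x {(y-b)*x - a*x^2}
FOC: (y - b) - 2a*x = 0 => x* = (y - b)/(2a)
x* = (8.0619 - 6)/(2*6) = 0.1718
f*(8.0619) = (y-b)^2/(4a) = (8.0619 - 6)^2/(4*6)
= 4.2514/24 = 0.1771


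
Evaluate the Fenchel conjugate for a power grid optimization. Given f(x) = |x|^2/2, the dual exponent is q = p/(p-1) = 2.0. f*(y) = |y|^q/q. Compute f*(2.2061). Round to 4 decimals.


The conjugate exponent q satisfies 1/p + 1/q = 1.
p = 2, so q = 2/(2 - 1) = 2.0
|y|^q = 2.2061^2.0 = 4.8669
f*(2.2061) = 4.8669 / 2.0 = 2.4334


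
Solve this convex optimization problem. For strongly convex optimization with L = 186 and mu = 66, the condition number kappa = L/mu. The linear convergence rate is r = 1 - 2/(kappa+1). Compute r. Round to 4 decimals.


Step 1: Compute the condition number.
kappa = L/mu = 186/66 = 2.8182
Step 2: Compute the convergence rate.
r = 1 - 2/(kappa + 1) = 1 - 2*mu/(L + mu) = (L - mu)/(L + mu) = 120/252 = 0.4762


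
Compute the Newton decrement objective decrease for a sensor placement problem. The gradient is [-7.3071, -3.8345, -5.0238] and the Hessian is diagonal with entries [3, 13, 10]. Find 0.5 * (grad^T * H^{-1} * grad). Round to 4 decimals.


Step 1: H is diagonal, so H^(-1) * g = [-2.4357, -0.295, -0.5024].
Step 2: g^T H^(-1) g = sum_i g_i^2 / H_ii
  = (-7.3071)^2/3 + (-3.8345)^2/13 + (-5.0238)^2/10
  = 17.7979 + 1.131 + 2.5239 = 21.4528
Step 3: Objective decrease = 0.5 * g^T H^(-1) g = 10.7264


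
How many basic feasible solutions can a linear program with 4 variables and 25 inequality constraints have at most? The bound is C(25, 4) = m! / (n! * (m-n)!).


Each vertex corresponds to some choice of n active constraints out of m, so the number of vertices is at most C(m, n) = m! / (n!(m-n)!).
m = 25, n = 4
Numerator: 25 * 24 * 23 * 22
Denominator: 4! = 24
C(25, 4) = 12650


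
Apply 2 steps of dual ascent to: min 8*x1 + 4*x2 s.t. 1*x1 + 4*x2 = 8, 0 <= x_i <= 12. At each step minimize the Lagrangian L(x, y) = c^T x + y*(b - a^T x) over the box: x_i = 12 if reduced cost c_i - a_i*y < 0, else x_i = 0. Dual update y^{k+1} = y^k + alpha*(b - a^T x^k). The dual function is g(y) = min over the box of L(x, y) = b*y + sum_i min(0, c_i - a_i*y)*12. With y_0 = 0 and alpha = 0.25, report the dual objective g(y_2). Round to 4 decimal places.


Dual ascent for LP: min 8*x1 + 4*x2, 1*x1 + 4*x2 = 8, 0 <= x_i <= 12
Step 1: y^k = 0.0, reduced costs: (8.0, 4.0)
  x^k = (0.0, 0.0), subgradient = b - a^T x = 8.0
  y^{k+1} = 0.0 + 0.25*8.0 = 2.0
Step 2: y^k = 2.0, reduced costs: (6.0, -4.0)
  x^k = (0.0, 12.0), subgradient = b - a^T x = -40.0
  y^{k+1} = 2.0 + 0.25*-40.0 = -8.0
Dual objective at y_2 = -8.0: reduced costs (16.0, 36.0), box minimizer x = (0.0, 0.0)
g(y_2) = b*y + (c1 - a1*y)*x1 + (c2 - a2*y)*x2 = 8*(-8.0) + 16.0*0.0 + 36.0*0.0 = -64.0 + 0.0 + 0.0 = -64.0


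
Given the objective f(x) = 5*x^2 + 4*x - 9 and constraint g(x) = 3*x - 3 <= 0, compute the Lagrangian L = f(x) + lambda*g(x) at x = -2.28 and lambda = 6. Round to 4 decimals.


Step 1: Evaluate f(x).
f(-2.28) = 5*(-2.28)^2 + 4*(-2.28) - 9 = 7.872
Step 2: Evaluate g(x).
g(-2.28) = 3*-2.28 - 3 = -9.84
Step 3: Compute Lagrangian.
L = 7.872 + 6*-9.84 = -51.168


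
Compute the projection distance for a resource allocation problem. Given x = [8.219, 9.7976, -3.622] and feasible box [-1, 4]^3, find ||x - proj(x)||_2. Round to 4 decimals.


Project each component onto [-1, 4].
clip(8.219) = 4.0, clip(9.7976) = 4.0, clip(-3.622) = -1.0
Projection = [4.0, 4.0, -1.0]
Squared diffs: [17.8, 33.6122, 6.8749]
Distance = sqrt(58.2871) = 7.6346


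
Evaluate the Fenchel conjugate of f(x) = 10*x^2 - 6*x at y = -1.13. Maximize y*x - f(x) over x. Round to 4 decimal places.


f*(y) = sup_x {y*x - a*x^2 - b*x} = sup_x {(y-b)*x - a*x^2}
FOC: (y - b) - 2a*x = 0 => x* = (y - b)/(2a)
x* = (-1.13 + 6)/(2*10) = 0.2435
f*(-1.13) = (y-b)^2/(4a) = (-1.13 + 6)^2/(4*10)
= 23.7169/40 = 0.5929


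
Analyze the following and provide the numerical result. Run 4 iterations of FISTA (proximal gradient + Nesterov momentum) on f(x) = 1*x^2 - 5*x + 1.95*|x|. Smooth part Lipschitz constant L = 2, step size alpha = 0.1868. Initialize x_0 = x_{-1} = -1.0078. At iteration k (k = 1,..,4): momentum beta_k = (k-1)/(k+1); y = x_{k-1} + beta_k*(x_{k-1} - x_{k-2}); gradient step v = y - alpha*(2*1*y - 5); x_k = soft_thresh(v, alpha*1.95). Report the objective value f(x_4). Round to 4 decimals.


FISTA on f(x) = 1*x^2 - 5*x + 1.95*|x|
L = 2, alpha = 0.1868
Iteration 1: beta = 0.0, y = -1.0078 + 0.0*(-1.0078 + 1.0078) = -1.0078
  grad(y) = -7.0156, v = y - alpha*grad = 0.3027
  prox(v) = soft_thresh(0.3027, 0.3643) = 0.0
Iteration 2: beta = 0.3333, y = 0.0 + 0.3333*(0.0 + 1.0078) = 0.3359
  grad(y) = -4.3281, v = y - alpha*grad = 1.1444
  prox(v) = soft_thresh(1.1444, 0.3643) = 0.7802
Iteration 3: beta = 0.5, y = 0.7802 + 0.5*(0.7802 - 0.0) = 1.1703
  grad(y) = -2.6595, v = y - alpha*grad = 1.667
  prox(v) = soft_thresh(1.667, 0.3643) = 1.3028
Iteration 4: beta = 0.6, y = 1.3028 + 0.6*(1.3028 - 0.7802) = 1.6164
  grad(y) = -1.7673, v = y - alpha*grad = 1.9465
  prox(v) = soft_thresh(1.9465, 0.3643) = 1.5822
f(x_4) = 1*1.5822^2 - 5*1.5822 + 1.95*|1.5822| = -2.3224


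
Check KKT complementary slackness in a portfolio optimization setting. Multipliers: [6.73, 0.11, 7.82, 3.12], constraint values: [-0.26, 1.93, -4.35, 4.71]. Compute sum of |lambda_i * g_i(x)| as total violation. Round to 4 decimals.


KKT complementary slackness check:
lambda_1 * g_1 = 6.73 * -0.26 = -1.7498
lambda_2 * g_2 = 0.11 * 1.93 = 0.2123
lambda_3 * g_3 = 7.82 * -4.35 = -34.017
lambda_4 * g_4 = 3.12 * 4.71 = 14.6952
Total violation = 1.7498 + 0.2123 + 34.017 + 14.6952 = 50.6743


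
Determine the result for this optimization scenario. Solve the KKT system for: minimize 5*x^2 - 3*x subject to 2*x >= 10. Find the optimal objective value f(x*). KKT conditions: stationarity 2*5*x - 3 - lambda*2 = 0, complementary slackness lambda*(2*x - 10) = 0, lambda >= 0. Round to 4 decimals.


Step 1: Try lambda = 0 (constraint inactive).
x_unc = 3/(2*5) = 0.3
Check: 2*0.3 = 0.6 < 10 -- violated!
Step 2: Constraint must be active: 2*x = 10
x* = 10/2 = 5.0
lambda = (2*5*5.0 - 3)/2 = 23.5
Step 3: Compute optimal value.
f(x*) = 5*5.0^2 - 3*5.0 = 110.0


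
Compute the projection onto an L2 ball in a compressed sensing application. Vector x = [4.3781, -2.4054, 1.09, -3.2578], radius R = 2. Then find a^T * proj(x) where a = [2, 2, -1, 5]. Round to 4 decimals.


Step 1: Compute ||x|| (intermediates to 6 decimals).
||x|| = sqrt(4.3781^2 + (-2.4054)^2 + 1.09^2 + (-3.2578)^2) = 6.062596
Step 2: Project.
Since ||x|| > R, scale = R/||x|| = 2/6.062596 = 0.329892, proj(x) = scale * x
proj(x) = [1.4443, -0.793522, 0.359582, -1.074722]
Step 3: Dot product.
a^T * proj(x) = 2*1.4443 + 2*(-0.793522) - 1*0.359582 + 5*(-1.074722) = -4.4316


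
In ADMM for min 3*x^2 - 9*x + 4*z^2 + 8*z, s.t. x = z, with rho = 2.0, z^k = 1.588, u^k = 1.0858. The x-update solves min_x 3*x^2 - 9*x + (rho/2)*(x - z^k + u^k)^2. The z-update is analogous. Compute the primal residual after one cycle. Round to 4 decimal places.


ADMM iteration with rho = 2.0, z^k = 1.588, u^k = 1.0858
Step 1: x-update.
Minimize 3*x^2 - 9*x + (2.0/2)*(x - 1.588 + 1.0858)^2
FOC: (2*3 + 2.0)*x = 9 + 2.0*(1.588 - 1.0858)
x^{k+1} = 1.2506
Step 2: z-update.
Minimize 4*z^2 + 8*z + (2.0/2)*(1.2506 - z + 1.0858)^2
FOC: (2*4 + 2.0)*z = -8 + 2.0*(1.2506 + 1.0858)
z^{k+1} = -0.3327
Step 3: u-update.
u^{k+1} = 1.0858 + 1.2506 + 0.3327 = 2.6691
Step 4: Primal residual = |1.2506 + 0.3327| = 1.5833


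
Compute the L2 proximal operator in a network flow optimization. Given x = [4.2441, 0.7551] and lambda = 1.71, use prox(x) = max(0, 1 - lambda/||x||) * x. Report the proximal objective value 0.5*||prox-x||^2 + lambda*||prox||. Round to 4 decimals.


Step 1: Compute ||x||.
||x|| = 4.3107
Step 2: Compute scaling factor.
scale = max(0, 1 - 1.71/4.3107) = 0.6033
Step 3: prox(x) = [2.5605, 0.4556]
||prox(x)|| = 2.6007
Step 4: Proximal objective.
0.5*||prox-x||^2 = 1.4621
lambda*||prox|| = 4.4472
Total = 5.9093


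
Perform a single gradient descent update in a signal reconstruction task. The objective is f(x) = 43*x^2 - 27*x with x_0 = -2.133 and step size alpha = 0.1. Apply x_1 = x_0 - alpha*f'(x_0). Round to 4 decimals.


We compute the gradient at x_0 and apply the update.
f'(x) = 86*x - 27
f'(-2.133) = 86*-2.133 - 27 = -210.438
x_1 = -2.133 - 0.1*-210.438 = 18.9108


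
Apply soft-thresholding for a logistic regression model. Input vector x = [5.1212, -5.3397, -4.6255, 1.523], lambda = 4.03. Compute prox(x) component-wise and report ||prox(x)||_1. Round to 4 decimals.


Soft-thresholding with lambda = 4.03:
prox(5.1212) = sign(5.1212)*max(|5.1212| - 4.03, 0) = 1.0912
prox(-5.3397) = sign(-5.3397)*max(|-5.3397| - 4.03, 0) = -1.3097
prox(-4.6255) = sign(-4.6255)*max(|-4.6255| - 4.03, 0) = -0.5955
prox(1.523) = sign(1.523)*max(|1.523| - 4.03, 0) = 0.0
prox(x) = [1.0912, -1.3097, -0.5955, 0.0]
||prox(x)||_1 = 1.0912 + 1.3097 + 0.5955 + 0.0 = 2.9964


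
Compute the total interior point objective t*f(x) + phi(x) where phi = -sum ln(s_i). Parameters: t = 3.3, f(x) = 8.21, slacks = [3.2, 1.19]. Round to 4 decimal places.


Step 1: Compute log-barrier.
ln values: [1.1632, 0.174]
phi = -(1.1632 + 0.174) = -1.3371
Step 2: Compute augmented objective.
t*f(x) = 3.3*8.21 = 27.093
Total = 27.093 - 1.3371 = 25.7559


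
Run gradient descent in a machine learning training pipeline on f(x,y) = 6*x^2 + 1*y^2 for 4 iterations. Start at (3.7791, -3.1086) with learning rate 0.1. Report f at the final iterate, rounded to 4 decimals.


Gradient descent on f(x,y) = 6*x^2 + 1*y^2.
Starting point: (3.7791, -3.1086), alpha = 0.1
Step 1: grad_x = 2*6*3.7791 = 45.3492, grad_y = 2*1*-3.1086 = -6.2172
  x_1 = 3.7791 - 0.1*45.3492 = -0.7558
  y_1 = -3.1086 - 0.1*-6.2172 = -2.4869
Step 2: grad_x = 2*6*-0.7558 = -9.0698, grad_y = 2*1*-2.4869 = -4.9738
  x_2 = -0.7558 - 0.1*-9.0698 = 0.1512
  y_2 = -2.4869 - 0.1*-4.9738 = -1.9895
Step 3: grad_x = 2*6*0.1512 = 1.814, grad_y = 2*1*-1.9895 = -3.979
  x_3 = 0.1512 - 0.1*1.814 = -0.0302
  y_3 = -1.9895 - 0.1*-3.979 = -1.5916
Step 4: grad_x = 2*6*-0.0302 = -0.3628, grad_y = 2*1*-1.5916 = -3.1832
  x_4 = -0.0302 - 0.1*-0.3628 = 0.006
  y_4 = -1.5916 - 0.1*-3.1832 = -1.2733
f(0.006, -1.2733) = 6*0.006^2 + 1*(-1.2733)^2 = 1.6215


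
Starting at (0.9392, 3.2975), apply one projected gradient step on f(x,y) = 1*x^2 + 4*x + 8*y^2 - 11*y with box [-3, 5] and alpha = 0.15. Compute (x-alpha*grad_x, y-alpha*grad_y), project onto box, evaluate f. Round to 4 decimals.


Step 1: Compute gradient at (0.9392, 3.2975).
grad_x = 2*1*0.9392 + 4 = 5.8784
grad_y = 2*8*3.2975 - 11 = 41.76
Step 2: Gradient step.
x_raw = 0.9392 - 0.15*5.8784 = 0.0574
y_raw = 3.2975 - 0.15*41.76 = -2.9665
Step 3: Project onto [-3, 5].
x_proj = clip(0.0574) = 0.0574
y_proj = clip(-2.9665) = -2.9665
Step 4: Evaluate f.
f(0.0574, -2.9665) = 103.2655


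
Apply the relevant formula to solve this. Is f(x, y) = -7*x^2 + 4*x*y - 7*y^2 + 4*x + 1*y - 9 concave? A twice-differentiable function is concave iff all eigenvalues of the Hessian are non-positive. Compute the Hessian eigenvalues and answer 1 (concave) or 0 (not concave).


The Hessian of f(x,y) = -7*x^2 + 4*x*y - 7*y^2 + 4*x + 1*y - 9 is:
H = [[-14, 4], [4, -14]]
Trace = -14 - 14 = -28
Determinant = -14*-14 - (4)^2 = 180
Discriminant = (-28)^2 - 4*180 = 64.0
Eigenvalues: lambda_1 = -18.0, lambda_2 = -10.0
The function is concave.

1


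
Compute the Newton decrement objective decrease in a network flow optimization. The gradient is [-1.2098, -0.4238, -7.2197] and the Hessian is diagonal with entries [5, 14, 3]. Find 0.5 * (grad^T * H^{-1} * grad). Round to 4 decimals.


Step 1: H is diagonal, so H^(-1) * g = [-0.242, -0.0303, -2.4066].
Step 2: g^T H^(-1) g = sum_i g_i^2 / H_ii
  = (-1.2098)^2/5 + (-0.4238)^2/14 + (-7.2197)^2/3
  = 0.2927 + 0.0128 + 17.3747 = 17.6802
Step 3: Objective decrease = 0.5 * g^T H^(-1) g = 8.8401


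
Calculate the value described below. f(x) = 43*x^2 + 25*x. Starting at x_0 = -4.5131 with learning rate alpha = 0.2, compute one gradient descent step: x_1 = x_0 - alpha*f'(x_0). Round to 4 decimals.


We compute the gradient at x_0 and apply the update.
f'(x) = 86*x + 25
f'(-4.5131) = 86*-4.5131 + 25 = -363.1266
x_1 = -4.5131 - 0.2*-363.1266 = 68.1122


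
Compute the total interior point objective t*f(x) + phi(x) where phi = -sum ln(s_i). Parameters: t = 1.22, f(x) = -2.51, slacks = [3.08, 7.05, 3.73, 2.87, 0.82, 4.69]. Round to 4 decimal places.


Step 1: Compute log-barrier.
ln values: [1.1249, 1.953, 1.3164, 1.0543, -0.1985, 1.5454]
phi = -(1.1249 + 1.953 + 1.3164 + 1.0543 - 0.1985 + 1.5454) = -6.7957
Step 2: Compute augmented objective.
t*f(x) = 1.22*-2.51 = -3.0622
Total = -3.0622 - 6.7957 = -9.8579


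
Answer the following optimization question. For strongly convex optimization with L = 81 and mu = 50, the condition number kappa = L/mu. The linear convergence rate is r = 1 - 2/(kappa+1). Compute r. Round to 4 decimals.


Step 1: Compute the condition number.
kappa = L/mu = 81/50 = 1.62
Step 2: Compute the convergence rate.
r = 1 - 2/(kappa + 1) = 1 - 2*mu/(L + mu) = (L - mu)/(L + mu) = 31/131 = 0.2366


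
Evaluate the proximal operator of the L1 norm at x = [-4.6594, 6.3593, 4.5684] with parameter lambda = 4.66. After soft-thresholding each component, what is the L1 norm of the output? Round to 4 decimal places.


Soft-thresholding with lambda = 4.66:
prox(-4.6594) = sign(-4.6594)*max(|-4.6594| - 4.66, 0) = 0.0
prox(6.3593) = sign(6.3593)*max(|6.3593| - 4.66, 0) = 1.6993
prox(4.5684) = sign(4.5684)*max(|4.5684| - 4.66, 0) = 0.0
prox(x) = [0.0, 1.6993, 0.0]
||prox(x)||_1 = 0.0 + 1.6993 + 0.0 = 1.6993


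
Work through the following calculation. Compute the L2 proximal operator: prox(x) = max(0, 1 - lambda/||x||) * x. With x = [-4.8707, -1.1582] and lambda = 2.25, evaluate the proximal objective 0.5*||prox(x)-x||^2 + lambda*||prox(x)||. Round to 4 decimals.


Step 1: Compute ||x||.
||x|| = 5.0065
Step 2: Compute scaling factor.
scale = max(0, 1 - 2.25/5.0065) = 0.5506
Step 3: prox(x) = [-2.6817, -0.6377]
||prox(x)|| = 2.7565
Step 4: Proximal objective.
0.5*||prox-x||^2 = 2.5313
lambda*||prox|| = 6.2021
Total = 8.7334


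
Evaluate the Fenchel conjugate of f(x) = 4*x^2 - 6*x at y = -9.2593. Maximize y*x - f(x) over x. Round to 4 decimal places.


f*(y) = sup_x {y*x - a*x^2 - b*x} = sup_x {(y-b)*x - a*x^2}
FOC: (y - b) - 2a*x = 0 => x* = (y - b)/(2a)
x* = (-9.2593 + 6)/(2*4) = -0.4074
f*(-9.2593) = (y-b)^2/(4a) = (-9.2593 + 6)^2/(4*4)
= 10.623/16 = 0.6639


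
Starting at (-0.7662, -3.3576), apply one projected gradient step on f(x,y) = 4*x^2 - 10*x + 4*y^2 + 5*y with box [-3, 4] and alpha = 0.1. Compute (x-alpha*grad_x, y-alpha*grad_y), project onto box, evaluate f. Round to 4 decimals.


Step 1: Compute gradient at (-0.7662, -3.3576).
grad_x = 2*4*-0.7662 - 10 = -16.1296
grad_y = 2*4*-3.3576 + 5 = -21.8608
Step 2: Gradient step.
x_raw = -0.7662 - 0.1*-16.1296 = 0.8468
y_raw = -3.3576 - 0.1*-21.8608 = -1.1715
Step 3: Project onto [-3, 4].
x_proj = clip(0.8468) = 0.8468
y_proj = clip(-1.1715) = -1.1715
Step 4: Evaluate f.
f(0.8468, -1.1715) = -5.9674


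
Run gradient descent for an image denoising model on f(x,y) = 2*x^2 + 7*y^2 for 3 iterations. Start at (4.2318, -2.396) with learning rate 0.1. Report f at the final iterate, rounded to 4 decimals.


Gradient descent on f(x,y) = 2*x^2 + 7*y^2.
Starting point: (4.2318, -2.396), alpha = 0.1
Step 1: grad_x = 2*2*4.2318 = 16.9272, grad_y = 2*7*-2.396 = -33.544
  x_1 = 4.2318 - 0.1*16.9272 = 2.5391
  y_1 = -2.396 - 0.1*-33.544 = 0.9584
Step 2: grad_x = 2*2*2.5391 = 10.1563, grad_y = 2*7*0.9584 = 13.4176
  x_2 = 2.5391 - 0.1*10.1563 = 1.5234
  y_2 = 0.9584 - 0.1*13.4176 = -0.3834
Step 3: grad_x = 2*2*1.5234 = 6.0938, grad_y = 2*7*-0.3834 = -5.367
  x_3 = 1.5234 - 0.1*6.0938 = 0.9141
  y_3 = -0.3834 - 0.1*-5.367 = 0.1533
f(0.9141, 0.1533) = 2*0.9141^2 + 7*0.1533^2 = 1.8356


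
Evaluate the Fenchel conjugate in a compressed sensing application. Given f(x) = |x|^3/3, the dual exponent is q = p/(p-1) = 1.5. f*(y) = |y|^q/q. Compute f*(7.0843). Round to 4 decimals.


The conjugate exponent q satisfies 1/p + 1/q = 1.
p = 3, so q = 3/(3 - 1) = 1.5
|y|^q = 7.0843^1.5 = 18.8558
f*(7.0843) = 18.8558 / 1.5 = 12.5705


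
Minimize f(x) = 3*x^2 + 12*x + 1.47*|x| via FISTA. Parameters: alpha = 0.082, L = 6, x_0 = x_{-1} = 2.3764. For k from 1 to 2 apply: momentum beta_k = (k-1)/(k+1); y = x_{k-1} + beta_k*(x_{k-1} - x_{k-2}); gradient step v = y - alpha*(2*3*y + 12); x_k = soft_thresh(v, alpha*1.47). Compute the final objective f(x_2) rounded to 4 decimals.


FISTA on f(x) = 3*x^2 + 12*x + 1.47*|x|
L = 6, alpha = 0.082
Iteration 1: beta = 0.0, y = 2.3764 + 0.0*(2.3764 - 2.3764) = 2.3764
  grad(y) = 26.2584, v = y - alpha*grad = 0.2232
  prox(v) = soft_thresh(0.2232, 0.1205) = 0.1027
Iteration 2: beta = 0.3333, y = 0.1027 + 0.3333*(0.1027 - 2.3764) = -0.6552
  grad(y) = 8.0686, v = y - alpha*grad = -1.3169
  prox(v) = soft_thresh(-1.3169, 0.1205) = -1.1963
f(x_2) = 3*(-1.1963)^2 + 12*(-1.1963) + 1.47*|-1.1963| = -8.3037


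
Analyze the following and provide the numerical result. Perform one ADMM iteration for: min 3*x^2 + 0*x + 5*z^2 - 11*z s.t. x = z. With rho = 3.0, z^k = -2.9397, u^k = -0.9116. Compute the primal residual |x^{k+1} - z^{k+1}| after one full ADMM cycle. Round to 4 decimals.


ADMM iteration with rho = 3.0, z^k = -2.9397, u^k = -0.9116
Step 1: x-update.
Minimize 3*x^2 + 0*x + (3.0/2)*(x + 2.9397 - 0.9116)^2
FOC: (2*3 + 3.0)*x = 0 + 3.0*(-2.9397 + 0.9116)
x^{k+1} = -0.676
Step 2: z-update.
Minimize 5*z^2 - 11*z + (3.0/2)*(-0.676 - z - 0.9116)^2
FOC: (2*5 + 3.0)*z = 11 + 3.0*(-0.676 - 0.9116)
z^{k+1} = 0.4798
Step 3: u-update.
u^{k+1} = -0.9116 - 0.676 - 0.4798 = -2.0674
Step 4: Primal residual = |-0.676 - 0.4798| = 1.1558


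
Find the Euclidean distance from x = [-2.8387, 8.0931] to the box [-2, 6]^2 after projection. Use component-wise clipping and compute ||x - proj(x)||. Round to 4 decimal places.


Project each component onto [-2, 6].
clip(-2.8387) = -2.0, clip(8.0931) = 6.0
Projection = [-2.0, 6.0]
Squared diffs: [0.7034, 4.3811]
Distance = sqrt(5.0845) = 2.2549


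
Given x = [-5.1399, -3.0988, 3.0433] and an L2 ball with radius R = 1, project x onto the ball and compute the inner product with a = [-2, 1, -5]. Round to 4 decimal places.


Step 1: Compute ||x|| (intermediates to 6 decimals).
||x|| = sqrt((-5.1399)^2 + (-3.0988)^2 + 3.0433^2) = 6.72925
Step 2: Project.
Since ||x|| > R, scale = R/||x|| = 1/6.72925 = 0.148605, proj(x) = scale * x
proj(x) = [-0.763815, -0.460497, 0.45225]
Step 3: Dot product.
a^T * proj(x) = -2*(-0.763815) + 1*(-0.460497) - 5*0.45225 = -1.1941


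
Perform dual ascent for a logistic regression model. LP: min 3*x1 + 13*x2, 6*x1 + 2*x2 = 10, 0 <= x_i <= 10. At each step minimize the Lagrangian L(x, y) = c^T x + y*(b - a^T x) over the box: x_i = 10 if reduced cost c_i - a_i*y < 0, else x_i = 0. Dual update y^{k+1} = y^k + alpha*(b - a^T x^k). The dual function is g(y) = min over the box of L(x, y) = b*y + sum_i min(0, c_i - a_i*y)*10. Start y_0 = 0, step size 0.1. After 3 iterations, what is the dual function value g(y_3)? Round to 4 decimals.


Dual ascent for LP: min 3*x1 + 13*x2, 6*x1 + 2*x2 = 10, 0 <= x_i <= 10
Step 1: y^k = 0.0, reduced costs: (3.0, 13.0)
  x^k = (0.0, 0.0), subgradient = b - a^T x = 10.0
  y^{k+1} = 0.0 + 0.1*10.0 = 1.0
Step 2: y^k = 1.0, reduced costs: (-3.0, 11.0)
  x^k = (10.0, 0.0), subgradient = b - a^T x = -50.0
  y^{k+1} = 1.0 + 0.1*-50.0 = -4.0
Step 3: y^k = -4.0, reduced costs: (27.0, 21.0)
  x^k = (0.0, 0.0), subgradient = b - a^T x = 10.0
  y^{k+1} = -4.0 + 0.1*10.0 = -3.0
Dual objective at y_3 = -3.0: reduced costs (21.0, 19.0), box minimizer x = (0.0, 0.0)
g(y_3) = b*y + (c1 - a1*y)*x1 + (c2 - a2*y)*x2 = 10*(-3.0) + 21.0*0.0 + 19.0*0.0 = -30.0 + 0.0 + 0.0 = -30.0


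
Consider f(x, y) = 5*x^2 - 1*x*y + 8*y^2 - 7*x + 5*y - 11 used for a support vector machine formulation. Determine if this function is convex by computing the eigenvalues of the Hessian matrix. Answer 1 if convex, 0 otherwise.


The Hessian of f(x,y) = 5*x^2 - 1*x*y + 8*y^2 - 7*x + 5*y - 11 is:
H = [[10, -1], [-1, 16]]
Trace = 10 + 16 = 26
Determinant = 10*16 - (-1)^2 = 159
Discriminant = (26)^2 - 4*159 = 40.0
Eigenvalues: lambda_1 = 9.8377, lambda_2 = 16.1623
The function is convex.

1


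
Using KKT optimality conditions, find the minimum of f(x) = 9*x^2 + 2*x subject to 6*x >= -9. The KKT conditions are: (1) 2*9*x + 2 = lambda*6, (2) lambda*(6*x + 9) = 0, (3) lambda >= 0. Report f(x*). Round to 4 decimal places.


Step 1: Try lambda = 0 (constraint inactive).
Stationarity: 2*9*x + 2 = 0
x* = -2/(2*9) = -1/9 = -0.1111 (rounded; the exact value -1/9 is used below)
Check constraint: 6*-0.1111 = -0.6666 >= -9 -- satisfied.
Step 2: Compute optimal value.
f(x*) = 9*(-1/9)^2 + 2*(-1/9) = -0.1111


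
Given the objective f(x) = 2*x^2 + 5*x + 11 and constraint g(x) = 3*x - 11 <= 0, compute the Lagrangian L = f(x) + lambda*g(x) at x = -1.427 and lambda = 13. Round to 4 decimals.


Step 1: Evaluate f(x).
f(-1.427) = 2*(-1.427)^2 + 5*(-1.427) + 11 = 7.9377
Step 2: Evaluate g(x).
g(-1.427) = 3*-1.427 - 11 = -15.281
Step 3: Compute Lagrangian.
L = 7.9377 + 13*-15.281 = -190.7153


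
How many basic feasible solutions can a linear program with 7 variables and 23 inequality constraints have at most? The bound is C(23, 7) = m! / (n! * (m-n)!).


Each vertex corresponds to some choice of n active constraints out of m, so the number of vertices is at most C(m, n) = m! / (n!(m-n)!).
m = 23, n = 7
Numerator: 23 * 22 * 21 * 20 * 19 * 18 * 17
Denominator: 7! = 5040
C(23, 7) = 245157


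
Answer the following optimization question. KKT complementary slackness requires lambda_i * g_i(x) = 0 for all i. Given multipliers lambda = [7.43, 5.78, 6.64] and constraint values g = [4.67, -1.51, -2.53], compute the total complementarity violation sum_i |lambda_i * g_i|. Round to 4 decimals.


KKT complementary slackness check:
lambda_1 * g_1 = 7.43 * 4.67 = 34.6981
lambda_2 * g_2 = 5.78 * -1.51 = -8.7278
lambda_3 * g_3 = 6.64 * -2.53 = -16.7992
Total violation = 34.6981 + 8.7278 + 16.7992 = 60.2251


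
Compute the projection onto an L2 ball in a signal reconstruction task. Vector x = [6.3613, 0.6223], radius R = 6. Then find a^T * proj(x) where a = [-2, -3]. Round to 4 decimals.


Step 1: Compute ||x|| (intermediates to 6 decimals).
||x|| = sqrt(6.3613^2 + 0.6223^2) = 6.391666
Step 2: Project.
Since ||x|| > R, scale = R/||x|| = 6/6.391666 = 0.938722, proj(x) = scale * x
proj(x) = [5.971492, 0.584167]
Step 3: Dot product.
a^T * proj(x) = -2*5.971492 - 3*0.584167 = -13.6955


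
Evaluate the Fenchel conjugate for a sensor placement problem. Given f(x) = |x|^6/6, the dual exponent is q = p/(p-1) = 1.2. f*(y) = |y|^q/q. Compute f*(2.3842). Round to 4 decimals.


The conjugate exponent q satisfies 1/p + 1/q = 1.
p = 6, so q = 6/(6 - 1) = 1.2
|y|^q = 2.3842^1.2 = 2.8367
f*(2.3842) = 2.8367 / 1.2 = 2.3639


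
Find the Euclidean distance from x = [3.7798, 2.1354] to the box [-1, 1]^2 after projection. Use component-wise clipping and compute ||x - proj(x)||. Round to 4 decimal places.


Project each component onto [-1, 1].
clip(3.7798) = 1.0, clip(2.1354) = 1.0
Projection = [1.0, 1.0]
Squared diffs: [7.7273, 1.2891]
Distance = sqrt(9.0164) = 3.0027


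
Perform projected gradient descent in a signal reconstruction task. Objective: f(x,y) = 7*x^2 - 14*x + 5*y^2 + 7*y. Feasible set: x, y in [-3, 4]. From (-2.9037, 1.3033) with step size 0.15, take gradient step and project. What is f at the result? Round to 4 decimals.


Step 1: Compute gradient at (-2.9037, 1.3033).
grad_x = 2*7*-2.9037 - 14 = -54.6518
grad_y = 2*5*1.3033 + 7 = 20.033
Step 2: Gradient step.
x_raw = -2.9037 - 0.15*-54.6518 = 5.2941
y_raw = 1.3033 - 0.15*20.033 = -1.7017
Step 3: Project onto [-3, 4].
x_proj = clip(5.2941) = 4.0
y_proj = clip(-1.7017) = -1.7017
Step 4: Evaluate f.
f(4.0, -1.7017) = 58.5665


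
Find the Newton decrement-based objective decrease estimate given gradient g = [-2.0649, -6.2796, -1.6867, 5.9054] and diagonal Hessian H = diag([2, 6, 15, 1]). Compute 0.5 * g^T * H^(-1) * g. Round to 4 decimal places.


Step 1: H is diagonal, so H^(-1) * g = [-1.0325, -1.0466, -0.1124, 5.9054].
Step 2: g^T H^(-1) g = sum_i g_i^2 / H_ii
  = (-2.0649)^2/2 + (-6.2796)^2/6 + (-1.6867)^2/15 + (5.9054)^2/1
  = 2.1319 + 6.5722 + 0.1897 + 34.8737 = 43.7675
Step 3: Objective decrease = 0.5 * g^T H^(-1) g = 21.8838


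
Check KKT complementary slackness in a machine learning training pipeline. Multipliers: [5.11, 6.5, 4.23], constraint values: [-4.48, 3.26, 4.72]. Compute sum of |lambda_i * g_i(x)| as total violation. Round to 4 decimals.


KKT complementary slackness check:
lambda_1 * g_1 = 5.11 * -4.48 = -22.8928
lambda_2 * g_2 = 6.5 * 3.26 = 21.19
lambda_3 * g_3 = 4.23 * 4.72 = 19.9656
Total violation = 22.8928 + 21.19 + 19.9656 = 64.0484


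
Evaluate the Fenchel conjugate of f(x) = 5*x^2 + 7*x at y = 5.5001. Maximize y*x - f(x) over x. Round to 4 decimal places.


f*(y) = sup_x {y*x - a*x^2 - b*x} = sup_x {(y-b)*x - a*x^2}
FOC: (y - b) - 2a*x = 0 => x* = (y - b)/(2a)
x* = (5.5001 - 7)/(2*5) = -0.15
f*(5.5001) = (y-b)^2/(4a) = (5.5001 - 7)^2/(4*5)
= 2.2497/20 = 0.1125


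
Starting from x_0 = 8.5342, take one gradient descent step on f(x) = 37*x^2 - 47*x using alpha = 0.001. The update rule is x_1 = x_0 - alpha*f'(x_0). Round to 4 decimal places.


We compute the gradient at x_0 and apply the update.
f'(x) = 74*x - 47
f'(8.5342) = 74*8.5342 - 47 = 584.5308
x_1 = 8.5342 - 0.001*584.5308 = 7.9497


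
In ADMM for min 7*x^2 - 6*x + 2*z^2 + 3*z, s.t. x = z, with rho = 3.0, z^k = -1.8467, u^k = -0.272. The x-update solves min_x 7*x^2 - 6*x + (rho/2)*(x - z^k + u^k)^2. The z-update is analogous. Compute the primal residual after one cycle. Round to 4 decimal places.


ADMM iteration with rho = 3.0, z^k = -1.8467, u^k = -0.272
Step 1: x-update.
Minimize 7*x^2 - 6*x + (3.0/2)*(x + 1.8467 - 0.272)^2
FOC: (2*7 + 3.0)*x = 6 + 3.0*(-1.8467 + 0.272)
x^{k+1} = 0.0751
Step 2: z-update.
Minimize 2*z^2 + 3*z + (3.0/2)*(0.0751 - z - 0.272)^2
FOC: (2*2 + 3.0)*z = -3 + 3.0*(0.0751 - 0.272)
z^{k+1} = -0.513
Step 3: u-update.
u^{k+1} = -0.272 + 0.0751 + 0.513 = 0.316
Step 4: Primal residual = |0.0751 + 0.513| = 0.588


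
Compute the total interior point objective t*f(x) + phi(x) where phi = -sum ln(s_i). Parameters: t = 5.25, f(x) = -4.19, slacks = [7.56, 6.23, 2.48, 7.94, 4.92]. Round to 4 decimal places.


Step 1: Compute log-barrier.
ln values: [2.0229, 1.8294, 0.9083, 2.0719, 1.5933]
phi = -(2.0229 + 1.8294 + 0.9083 + 2.0719 + 1.5933) = -8.4257
Step 2: Compute augmented objective.
t*f(x) = 5.25*-4.19 = -21.9975
Total = -21.9975 - 8.4257 = -30.4232


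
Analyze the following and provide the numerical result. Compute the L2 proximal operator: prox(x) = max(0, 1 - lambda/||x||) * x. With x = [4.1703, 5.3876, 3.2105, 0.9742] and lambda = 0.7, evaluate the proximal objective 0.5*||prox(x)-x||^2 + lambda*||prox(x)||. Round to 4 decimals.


Step 1: Compute ||x||.
||x|| = 7.5943
Step 2: Compute scaling factor.
scale = max(0, 1 - 0.7/7.5943) = 0.9078
Step 3: prox(x) = [3.7859, 4.891, 2.9146, 0.8844]
||prox(x)|| = 6.8943
Step 4: Proximal objective.
0.5*||prox-x||^2 = 0.245
lambda*||prox|| = 4.826
Total = 5.071


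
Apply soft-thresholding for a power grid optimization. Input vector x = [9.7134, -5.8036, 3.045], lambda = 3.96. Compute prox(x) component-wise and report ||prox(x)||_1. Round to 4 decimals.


Soft-thresholding with lambda = 3.96:
prox(9.7134) = sign(9.7134)*max(|9.7134| - 3.96, 0) = 5.7534
prox(-5.8036) = sign(-5.8036)*max(|-5.8036| - 3.96, 0) = -1.8436
prox(3.045) = sign(3.045)*max(|3.045| - 3.96, 0) = 0.0
prox(x) = [5.7534, -1.8436, 0.0]
||prox(x)||_1 = 5.7534 + 1.8436 + 0.0 = 7.597


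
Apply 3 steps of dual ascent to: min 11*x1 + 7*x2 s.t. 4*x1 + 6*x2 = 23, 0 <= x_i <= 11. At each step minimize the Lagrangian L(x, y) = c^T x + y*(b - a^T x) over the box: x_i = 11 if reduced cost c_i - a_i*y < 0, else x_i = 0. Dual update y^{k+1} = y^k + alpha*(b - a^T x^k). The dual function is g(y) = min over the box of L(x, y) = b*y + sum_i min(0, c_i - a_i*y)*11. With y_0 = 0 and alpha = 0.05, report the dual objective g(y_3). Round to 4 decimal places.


Dual ascent for LP: min 11*x1 + 7*x2, 4*x1 + 6*x2 = 23, 0 <= x_i <= 11
Step 1: y^k = 0.0, reduced costs: (11.0, 7.0)
  x^k = (0.0, 0.0), subgradient = b - a^T x = 23.0
  y^{k+1} = 0.0 + 0.05*23.0 = 1.15
Step 2: y^k = 1.15, reduced costs: (6.4, 0.1)
  x^k = (0.0, 0.0), subgradient = b - a^T x = 23.0
  y^{k+1} = 1.15 + 0.05*23.0 = 2.3
Step 3: y^k = 2.3, reduced costs: (1.8, -6.8)
  x^k = (0.0, 11.0), subgradient = b - a^T x = -43.0
  y^{k+1} = 2.3 + 0.05*-43.0 = 0.15
Dual objective at y_3 = 0.15: reduced costs (10.4, 6.1), box minimizer x = (0.0, 0.0)
g(y_3) = b*y + (c1 - a1*y)*x1 + (c2 - a2*y)*x2 = 23*0.15 + 10.4*0.0 + 6.1*0.0 = 3.45 + 0.0 + 0.0 = 3.45


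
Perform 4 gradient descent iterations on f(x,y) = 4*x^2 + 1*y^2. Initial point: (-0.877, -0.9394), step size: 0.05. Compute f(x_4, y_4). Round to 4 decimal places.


Gradient descent on f(x,y) = 4*x^2 + 1*y^2.
Starting point: (-0.877, -0.9394), alpha = 0.05
Step 1: grad_x = 2*4*-0.877 = -7.016, grad_y = 2*1*-0.9394 = -1.8788
  x_1 = -0.877 - 0.05*-7.016 = -0.5262
  y_1 = -0.9394 - 0.05*-1.8788 = -0.8455
Step 2: grad_x = 2*4*-0.5262 = -4.2096, grad_y = 2*1*-0.8455 = -1.6909
  x_2 = -0.5262 - 0.05*-4.2096 = -0.3157
  y_2 = -0.8455 - 0.05*-1.6909 = -0.7609
Step 3: grad_x = 2*4*-0.3157 = -2.5258, grad_y = 2*1*-0.7609 = -1.5218
  x_3 = -0.3157 - 0.05*-2.5258 = -0.1894
  y_3 = -0.7609 - 0.05*-1.5218 = -0.6848
Step 4: grad_x = 2*4*-0.1894 = -1.5155, grad_y = 2*1*-0.6848 = -1.3696
  x_4 = -0.1894 - 0.05*-1.5155 = -0.1137
  y_4 = -0.6848 - 0.05*-1.3696 = -0.6163
f(-0.1137, -0.6163) = 4*(-0.1137)^2 + 1*(-0.6163)^2 = 0.4315


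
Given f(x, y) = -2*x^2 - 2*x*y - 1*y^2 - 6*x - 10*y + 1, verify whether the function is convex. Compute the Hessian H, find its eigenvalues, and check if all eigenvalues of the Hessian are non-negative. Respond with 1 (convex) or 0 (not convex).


The Hessian of f(x,y) = -2*x^2 - 2*x*y - 1*y^2 - 6*x - 10*y + 1 is:
H = [[-4, -2], [-2, -2]]
Trace = -4 - 2 = -6
Determinant = -4*-2 - (-2)^2 = 4
Discriminant = (-6)^2 - 4*4 = 20.0
Eigenvalues: lambda_1 = -5.2361, lambda_2 = -0.7639
The function is not convex.

0


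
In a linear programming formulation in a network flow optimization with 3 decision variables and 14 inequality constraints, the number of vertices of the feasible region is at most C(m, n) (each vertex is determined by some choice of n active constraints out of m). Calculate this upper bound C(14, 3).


Each vertex corresponds to some choice of n active constraints out of m, so the number of vertices is at most C(m, n) = m! / (n!(m-n)!).
m = 14, n = 3
Numerator: 14 * 13 * 12
Denominator: 3! = 6
C(14, 3) = 364


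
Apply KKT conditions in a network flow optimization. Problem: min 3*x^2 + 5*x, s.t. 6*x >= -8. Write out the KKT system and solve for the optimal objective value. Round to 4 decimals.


Step 1: Try lambda = 0 (constraint inactive).
Stationarity: 2*3*x + 5 = 0
x* = -5/(2*3) = -5/6 = -0.8333 (rounded; the exact value -5/6 is used below)
Check constraint: 6*-0.8333 = -4.9998 >= -8 -- satisfied.
Step 2: Compute optimal value.
f(x*) = 3*(-5/6)^2 + 5*(-5/6) = -2.0833


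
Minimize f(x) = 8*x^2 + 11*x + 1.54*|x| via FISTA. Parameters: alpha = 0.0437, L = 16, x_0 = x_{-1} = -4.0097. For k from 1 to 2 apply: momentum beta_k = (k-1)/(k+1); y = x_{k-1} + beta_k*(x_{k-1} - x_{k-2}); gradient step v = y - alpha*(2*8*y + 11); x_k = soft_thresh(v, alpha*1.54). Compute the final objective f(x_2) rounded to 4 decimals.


FISTA on f(x) = 8*x^2 + 11*x + 1.54*|x|
L = 16, alpha = 0.0437
Iteration 1: beta = 0.0, y = -4.0097 + 0.0*(-4.0097 + 4.0097) = -4.0097
  grad(y) = -53.1552, v = y - alpha*grad = -1.6868
  prox(v) = soft_thresh(-1.6868, 0.0673) = -1.6195
Iteration 2: beta = 0.3333, y = -1.6195 + 0.3333*(-1.6195 + 4.0097) = -0.8228
  grad(y) = -2.1647, v = y - alpha*grad = -0.7282
  prox(v) = soft_thresh(-0.7282, 0.0673) = -0.6609
f(x_2) = 8*(-0.6609)^2 + 11*(-0.6609) + 1.54*|-0.6609| = -2.7578


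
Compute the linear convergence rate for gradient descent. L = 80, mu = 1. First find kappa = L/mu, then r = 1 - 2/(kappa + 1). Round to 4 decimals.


Step 1: Compute the condition number.
kappa = L/mu = 80/1 = 80.0
Step 2: Compute the convergence rate.
r = 1 - 2/(kappa + 1) = 1 - 2*mu/(L + mu) = (L - mu)/(L + mu) = 79/81 = 0.9753


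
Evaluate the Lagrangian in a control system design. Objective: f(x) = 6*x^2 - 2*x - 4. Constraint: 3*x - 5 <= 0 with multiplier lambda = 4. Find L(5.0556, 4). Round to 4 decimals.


Step 1: Evaluate f(x).
f(5.0556) = 6*5.0556^2 - 2*5.0556 - 4 = 139.2433
Step 2: Evaluate g(x).
g(5.0556) = 3*5.0556 - 5 = 10.1668
Step 3: Compute Lagrangian.
L = 139.2433 + 4*10.1668 = 179.9105


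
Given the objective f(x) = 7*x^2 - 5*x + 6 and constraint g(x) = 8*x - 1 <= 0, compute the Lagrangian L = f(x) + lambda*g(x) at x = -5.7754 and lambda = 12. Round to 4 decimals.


Step 1: Evaluate f(x).
f(-5.7754) = 7*(-5.7754)^2 - 5*(-5.7754) + 6 = 268.3637
Step 2: Evaluate g(x).
g(-5.7754) = 8*-5.7754 - 1 = -47.2032
Step 3: Compute Lagrangian.
L = 268.3637 + 12*-47.2032 = -298.0747


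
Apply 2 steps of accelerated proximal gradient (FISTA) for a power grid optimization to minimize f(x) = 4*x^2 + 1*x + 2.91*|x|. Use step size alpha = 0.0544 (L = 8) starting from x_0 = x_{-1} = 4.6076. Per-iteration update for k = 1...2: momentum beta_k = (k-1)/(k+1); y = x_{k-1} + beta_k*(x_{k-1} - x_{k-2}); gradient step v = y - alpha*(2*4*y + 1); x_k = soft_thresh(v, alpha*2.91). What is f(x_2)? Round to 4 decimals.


FISTA on f(x) = 4*x^2 + 1*x + 2.91*|x|
L = 8, alpha = 0.0544
Iteration 1: beta = 0.0, y = 4.6076 + 0.0*(4.6076 - 4.6076) = 4.6076
  grad(y) = 37.8608, v = y - alpha*grad = 2.548
  prox(v) = soft_thresh(2.548, 0.1583) = 2.3897
Iteration 2: beta = 0.3333, y = 2.3897 + 0.3333*(2.3897 - 4.6076) = 1.6504
  grad(y) = 14.2029, v = y - alpha*grad = 0.8777
  prox(v) = soft_thresh(0.8777, 0.1583) = 0.7194
f(x_2) = 4*0.7194^2 + 1*0.7194 + 2.91*|0.7194| = 4.8832


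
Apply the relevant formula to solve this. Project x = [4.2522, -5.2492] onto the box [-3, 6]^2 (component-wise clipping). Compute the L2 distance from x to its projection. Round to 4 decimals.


Project each component onto [-3, 6].
clip(4.2522) = 4.2522, clip(-5.2492) = -3.0
Projection = [4.2522, -3.0]
Squared diffs: [0.0, 5.0589]
Distance = sqrt(5.0589) = 2.2492


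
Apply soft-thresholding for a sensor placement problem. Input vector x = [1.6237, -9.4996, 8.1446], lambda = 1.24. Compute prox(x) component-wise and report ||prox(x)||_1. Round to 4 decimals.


Soft-thresholding with lambda = 1.24:
prox(1.6237) = sign(1.6237)*max(|1.6237| - 1.24, 0) = 0.3837
prox(-9.4996) = sign(-9.4996)*max(|-9.4996| - 1.24, 0) = -8.2596
prox(8.1446) = sign(8.1446)*max(|8.1446| - 1.24, 0) = 6.9046
prox(x) = [0.3837, -8.2596, 6.9046]
||prox(x)||_1 = 0.3837 + 8.2596 + 6.9046 = 15.5479


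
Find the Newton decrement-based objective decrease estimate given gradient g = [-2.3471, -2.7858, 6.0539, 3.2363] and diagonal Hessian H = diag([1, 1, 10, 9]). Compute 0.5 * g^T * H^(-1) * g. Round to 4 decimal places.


Step 1: H is diagonal, so H^(-1) * g = [-2.3471, -2.7858, 0.6054, 0.3596].
Step 2: g^T H^(-1) g = sum_i g_i^2 / H_ii
  = (-2.3471)^2/1 + (-2.7858)^2/1 + (6.0539)^2/10 + (3.2363)^2/9
  = 5.5089 + 7.7607 + 3.665 + 1.1637 = 18.0983
Step 3: Objective decrease = 0.5 * g^T H^(-1) g = 9.0491


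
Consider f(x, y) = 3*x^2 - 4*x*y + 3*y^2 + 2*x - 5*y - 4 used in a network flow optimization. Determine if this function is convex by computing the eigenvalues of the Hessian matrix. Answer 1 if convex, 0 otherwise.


The Hessian of f(x,y) = 3*x^2 - 4*x*y + 3*y^2 + 2*x - 5*y - 4 is:
H = [[6, -4], [-4, 6]]
Trace = 6 + 6 = 12
Determinant = 6*6 - (-4)^2 = 20
Discriminant = (12)^2 - 4*20 = 64.0
Eigenvalues: lambda_1 = 2.0, lambda_2 = 10.0
The function is convex.

1


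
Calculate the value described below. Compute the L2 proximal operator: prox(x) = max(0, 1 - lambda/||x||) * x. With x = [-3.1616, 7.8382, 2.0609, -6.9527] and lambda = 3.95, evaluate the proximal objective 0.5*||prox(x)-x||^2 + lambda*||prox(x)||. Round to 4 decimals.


Step 1: Compute ||x||.
||x|| = 11.1364
Step 2: Compute scaling factor.
scale = max(0, 1 - 3.95/11.1364) = 0.6453
Step 3: prox(x) = [-2.0402, 5.0581, 1.3299, -4.4866]
||prox(x)|| = 7.1864
Step 4: Proximal objective.
0.5*||prox-x||^2 = 7.8013
lambda*||prox|| = 28.3863
Total = 36.1877


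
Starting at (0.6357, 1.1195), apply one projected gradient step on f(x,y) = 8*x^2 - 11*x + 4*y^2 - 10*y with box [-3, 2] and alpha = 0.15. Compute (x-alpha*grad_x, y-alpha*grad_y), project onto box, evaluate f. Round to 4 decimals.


Step 1: Compute gradient at (0.6357, 1.1195).
grad_x = 2*8*0.6357 - 11 = -0.8288
grad_y = 2*4*1.1195 - 10 = -1.044
Step 2: Gradient step.
x_raw = 0.6357 - 0.15*-0.8288 = 0.76
y_raw = 1.1195 - 0.15*-1.044 = 1.2761
Step 3: Project onto [-3, 2].
x_proj = clip(0.76) = 0.76
y_proj = clip(1.2761) = 1.2761
Step 4: Evaluate f.
f(0.76, 1.2761) = -9.9865


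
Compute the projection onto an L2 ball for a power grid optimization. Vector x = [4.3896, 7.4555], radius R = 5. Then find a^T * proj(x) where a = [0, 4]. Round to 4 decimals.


Step 1: Compute ||x|| (intermediates to 6 decimals).
||x|| = sqrt(4.3896^2 + 7.4555^2) = 8.651767
Step 2: Project.
Since ||x|| > R, scale = R/||x|| = 5/8.651767 = 0.577917, proj(x) = scale * x
proj(x) = [2.536824, 4.30866]
Step 3: Dot product.
a^T * proj(x) = 0*2.536824 + 4*4.30866 = 17.2346


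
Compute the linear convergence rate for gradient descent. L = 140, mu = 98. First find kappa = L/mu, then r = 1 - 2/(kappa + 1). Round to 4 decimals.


Step 1: Compute the condition number.
kappa = L/mu = 140/98 = 1.4286
Step 2: Compute the convergence rate.
r = 1 - 2/(kappa + 1) = 1 - 2*mu/(L + mu) = (L - mu)/(L + mu) = 42/238 = 0.1765
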